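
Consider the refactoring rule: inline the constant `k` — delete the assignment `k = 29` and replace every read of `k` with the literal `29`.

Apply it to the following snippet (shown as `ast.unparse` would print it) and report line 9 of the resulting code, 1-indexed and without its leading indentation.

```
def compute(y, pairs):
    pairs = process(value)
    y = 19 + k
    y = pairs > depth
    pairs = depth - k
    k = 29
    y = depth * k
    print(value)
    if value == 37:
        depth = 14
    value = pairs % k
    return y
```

Transformed code:
def compute(y, pairs):
    pairs = process(value)
    y = 19 + 29
    y = pairs > depth
    pairs = depth - 29
    y = depth * 29
    print(value)
    if value == 37:
        depth = 14
    value = pairs % 29
    return y

depth = 14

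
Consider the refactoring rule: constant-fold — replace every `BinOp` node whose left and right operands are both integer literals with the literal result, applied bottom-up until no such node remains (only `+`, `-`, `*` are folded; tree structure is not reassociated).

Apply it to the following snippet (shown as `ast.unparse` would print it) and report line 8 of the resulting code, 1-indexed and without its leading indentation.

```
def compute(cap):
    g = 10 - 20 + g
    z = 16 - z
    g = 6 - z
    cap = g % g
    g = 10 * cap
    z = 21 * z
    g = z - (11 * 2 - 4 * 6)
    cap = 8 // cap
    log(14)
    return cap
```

g = z - -2

Transformed code:
def compute(cap):
    g = -10 + g
    z = 16 - z
    g = 6 - z
    cap = g % g
    g = 10 * cap
    z = 21 * z
    g = z - -2
    cap = 8 // cap
    log(14)
    return cap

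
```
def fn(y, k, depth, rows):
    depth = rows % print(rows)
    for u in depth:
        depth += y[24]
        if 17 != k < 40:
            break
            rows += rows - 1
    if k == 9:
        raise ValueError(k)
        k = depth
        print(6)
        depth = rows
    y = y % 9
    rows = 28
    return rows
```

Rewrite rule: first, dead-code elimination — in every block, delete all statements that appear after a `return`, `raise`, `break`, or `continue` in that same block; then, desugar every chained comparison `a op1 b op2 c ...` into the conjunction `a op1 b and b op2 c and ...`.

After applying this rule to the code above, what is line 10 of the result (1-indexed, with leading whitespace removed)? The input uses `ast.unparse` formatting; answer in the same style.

rows = 28

Transformed code:
def fn(y, k, depth, rows):
    depth = rows % print(rows)
    for u in depth:
        depth += y[24]
        if 17 != k and k < 40:
            break
    if k == 9:
        raise ValueError(k)
    y = y % 9
    rows = 28
    return rows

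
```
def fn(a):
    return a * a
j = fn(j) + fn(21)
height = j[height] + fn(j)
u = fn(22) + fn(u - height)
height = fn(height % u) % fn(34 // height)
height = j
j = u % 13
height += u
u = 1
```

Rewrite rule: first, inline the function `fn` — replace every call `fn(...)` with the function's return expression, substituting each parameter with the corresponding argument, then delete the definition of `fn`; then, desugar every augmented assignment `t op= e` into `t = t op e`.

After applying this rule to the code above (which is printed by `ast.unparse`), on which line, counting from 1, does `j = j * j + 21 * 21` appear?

Transformed code:
j = j * j + 21 * 21
height = j[height] + j * j
u = 22 * 22 + (u - height) * (u - height)
height = height % u * (height % u) % (34 // height * (34 // height))
height = j
j = u % 13
height = height + u
u = 1

1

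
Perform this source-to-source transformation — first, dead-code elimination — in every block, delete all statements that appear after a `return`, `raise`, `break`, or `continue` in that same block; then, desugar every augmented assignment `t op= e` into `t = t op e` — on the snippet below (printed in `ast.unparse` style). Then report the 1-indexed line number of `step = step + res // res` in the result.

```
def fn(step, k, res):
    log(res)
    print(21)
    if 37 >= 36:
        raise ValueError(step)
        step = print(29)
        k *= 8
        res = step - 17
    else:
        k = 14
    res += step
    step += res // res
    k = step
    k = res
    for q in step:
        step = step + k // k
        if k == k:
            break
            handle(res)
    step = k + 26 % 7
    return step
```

Transformed code:
def fn(step, k, res):
    log(res)
    print(21)
    if 37 >= 36:
        raise ValueError(step)
    else:
        k = 14
    res = res + step
    step = step + res // res
    k = step
    k = res
    for q in step:
        step = step + k // k
        if k == k:
            break
    step = k + 26 % 7
    return step

9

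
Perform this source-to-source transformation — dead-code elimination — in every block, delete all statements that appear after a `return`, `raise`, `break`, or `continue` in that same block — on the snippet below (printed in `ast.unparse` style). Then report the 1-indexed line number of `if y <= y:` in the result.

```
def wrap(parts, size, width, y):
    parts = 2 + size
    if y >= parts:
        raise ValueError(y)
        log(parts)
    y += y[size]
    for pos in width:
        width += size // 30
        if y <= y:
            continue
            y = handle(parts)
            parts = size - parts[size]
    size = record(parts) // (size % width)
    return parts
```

Transformed code:
def wrap(parts, size, width, y):
    parts = 2 + size
    if y >= parts:
        raise ValueError(y)
    y += y[size]
    for pos in width:
        width += size // 30
        if y <= y:
            continue
    size = record(parts) // (size % width)
    return parts

8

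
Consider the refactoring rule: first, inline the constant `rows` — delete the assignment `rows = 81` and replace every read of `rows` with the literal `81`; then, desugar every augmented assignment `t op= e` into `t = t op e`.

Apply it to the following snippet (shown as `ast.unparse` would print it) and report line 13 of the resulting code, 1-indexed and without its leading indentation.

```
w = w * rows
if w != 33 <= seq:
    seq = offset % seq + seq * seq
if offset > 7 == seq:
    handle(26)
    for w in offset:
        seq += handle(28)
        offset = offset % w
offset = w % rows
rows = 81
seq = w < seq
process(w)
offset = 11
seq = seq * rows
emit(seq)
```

seq = seq * 81

Transformed code:
w = w * 81
if w != 33 <= seq:
    seq = offset % seq + seq * seq
if offset > 7 == seq:
    handle(26)
    for w in offset:
        seq = seq + handle(28)
        offset = offset % w
offset = w % 81
seq = w < seq
process(w)
offset = 11
seq = seq * 81
emit(seq)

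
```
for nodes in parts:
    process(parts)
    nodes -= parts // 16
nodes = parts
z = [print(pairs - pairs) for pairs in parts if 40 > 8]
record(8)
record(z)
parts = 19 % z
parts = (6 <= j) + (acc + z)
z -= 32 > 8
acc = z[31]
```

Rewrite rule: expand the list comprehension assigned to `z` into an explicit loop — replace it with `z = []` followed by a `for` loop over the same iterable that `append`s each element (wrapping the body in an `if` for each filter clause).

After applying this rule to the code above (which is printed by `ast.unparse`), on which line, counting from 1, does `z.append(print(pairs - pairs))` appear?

8

Transformed code:
for nodes in parts:
    process(parts)
    nodes -= parts // 16
nodes = parts
z = []
for pairs in parts:
    if 40 > 8:
        z.append(print(pairs - pairs))
record(8)
record(z)
parts = 19 % z
parts = (6 <= j) + (acc + z)
z -= 32 > 8
acc = z[31]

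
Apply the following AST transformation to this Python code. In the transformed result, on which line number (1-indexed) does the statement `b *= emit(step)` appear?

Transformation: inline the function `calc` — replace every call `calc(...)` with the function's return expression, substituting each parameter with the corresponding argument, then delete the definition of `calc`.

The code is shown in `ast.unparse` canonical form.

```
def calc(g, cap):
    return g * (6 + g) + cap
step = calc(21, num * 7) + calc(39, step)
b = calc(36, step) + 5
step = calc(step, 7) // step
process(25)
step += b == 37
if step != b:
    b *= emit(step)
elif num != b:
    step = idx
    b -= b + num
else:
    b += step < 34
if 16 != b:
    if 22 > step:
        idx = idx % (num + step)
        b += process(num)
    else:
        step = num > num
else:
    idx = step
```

7

Transformed code:
step = 21 * (6 + 21) + num * 7 + (39 * (6 + 39) + step)
b = 36 * (6 + 36) + step + 5
step = (step * (6 + step) + 7) // step
process(25)
step += b == 37
if step != b:
    b *= emit(step)
elif num != b:
    step = idx
    b -= b + num
else:
    b += step < 34
if 16 != b:
    if 22 > step:
        idx = idx % (num + step)
        b += process(num)
    else:
        step = num > num
else:
    idx = step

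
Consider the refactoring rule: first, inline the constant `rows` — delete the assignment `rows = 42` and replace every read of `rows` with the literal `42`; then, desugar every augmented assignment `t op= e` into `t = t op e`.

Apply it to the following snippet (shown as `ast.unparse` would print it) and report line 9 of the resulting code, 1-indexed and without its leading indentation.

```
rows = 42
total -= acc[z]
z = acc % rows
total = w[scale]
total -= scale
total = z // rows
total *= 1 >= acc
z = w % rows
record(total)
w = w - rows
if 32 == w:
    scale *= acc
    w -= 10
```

w = w - 42

Transformed code:
total = total - acc[z]
z = acc % 42
total = w[scale]
total = total - scale
total = z // 42
total = total * (1 >= acc)
z = w % 42
record(total)
w = w - 42
if 32 == w:
    scale = scale * acc
    w = w - 10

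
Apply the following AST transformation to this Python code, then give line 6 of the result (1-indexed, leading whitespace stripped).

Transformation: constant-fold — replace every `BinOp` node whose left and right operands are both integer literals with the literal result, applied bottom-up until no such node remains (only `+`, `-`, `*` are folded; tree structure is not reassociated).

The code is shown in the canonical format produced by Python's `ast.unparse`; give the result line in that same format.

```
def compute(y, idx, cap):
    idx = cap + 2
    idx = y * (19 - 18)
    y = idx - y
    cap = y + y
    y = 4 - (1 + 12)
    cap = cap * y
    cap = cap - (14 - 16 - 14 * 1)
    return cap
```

Transformed code:
def compute(y, idx, cap):
    idx = cap + 2
    idx = y * 1
    y = idx - y
    cap = y + y
    y = -9
    cap = cap * y
    cap = cap - -16
    return cap

y = -9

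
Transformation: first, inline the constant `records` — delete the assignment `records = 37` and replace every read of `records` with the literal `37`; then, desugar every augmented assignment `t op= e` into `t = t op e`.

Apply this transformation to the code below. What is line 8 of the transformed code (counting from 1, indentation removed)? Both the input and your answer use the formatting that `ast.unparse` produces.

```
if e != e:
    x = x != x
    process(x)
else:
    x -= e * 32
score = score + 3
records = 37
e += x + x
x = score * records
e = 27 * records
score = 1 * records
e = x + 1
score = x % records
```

Transformed code:
if e != e:
    x = x != x
    process(x)
else:
    x = x - e * 32
score = score + 3
e = e + (x + x)
x = score * 37
e = 27 * 37
score = 1 * 37
e = x + 1
score = x % 37

x = score * 37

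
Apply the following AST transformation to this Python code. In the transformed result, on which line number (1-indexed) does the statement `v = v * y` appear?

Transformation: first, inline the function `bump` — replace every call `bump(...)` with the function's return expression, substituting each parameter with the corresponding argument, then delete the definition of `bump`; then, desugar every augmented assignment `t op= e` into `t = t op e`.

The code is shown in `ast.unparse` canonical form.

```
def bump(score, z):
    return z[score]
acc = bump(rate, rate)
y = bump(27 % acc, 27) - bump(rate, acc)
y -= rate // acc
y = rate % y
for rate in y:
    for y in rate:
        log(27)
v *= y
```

Transformed code:
acc = rate[rate]
y = 27[27 % acc] - acc[rate]
y = y - rate // acc
y = rate % y
for rate in y:
    for y in rate:
        log(27)
v = v * y

8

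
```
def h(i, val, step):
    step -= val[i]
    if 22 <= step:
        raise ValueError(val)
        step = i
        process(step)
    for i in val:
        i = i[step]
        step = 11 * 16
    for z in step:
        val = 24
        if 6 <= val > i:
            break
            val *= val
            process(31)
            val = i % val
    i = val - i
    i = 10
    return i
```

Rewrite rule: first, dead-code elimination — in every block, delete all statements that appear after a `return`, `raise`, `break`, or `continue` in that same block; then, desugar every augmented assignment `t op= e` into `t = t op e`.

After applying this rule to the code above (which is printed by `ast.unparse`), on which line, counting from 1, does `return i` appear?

14

Transformed code:
def h(i, val, step):
    step = step - val[i]
    if 22 <= step:
        raise ValueError(val)
    for i in val:
        i = i[step]
        step = 11 * 16
    for z in step:
        val = 24
        if 6 <= val > i:
            break
    i = val - i
    i = 10
    return i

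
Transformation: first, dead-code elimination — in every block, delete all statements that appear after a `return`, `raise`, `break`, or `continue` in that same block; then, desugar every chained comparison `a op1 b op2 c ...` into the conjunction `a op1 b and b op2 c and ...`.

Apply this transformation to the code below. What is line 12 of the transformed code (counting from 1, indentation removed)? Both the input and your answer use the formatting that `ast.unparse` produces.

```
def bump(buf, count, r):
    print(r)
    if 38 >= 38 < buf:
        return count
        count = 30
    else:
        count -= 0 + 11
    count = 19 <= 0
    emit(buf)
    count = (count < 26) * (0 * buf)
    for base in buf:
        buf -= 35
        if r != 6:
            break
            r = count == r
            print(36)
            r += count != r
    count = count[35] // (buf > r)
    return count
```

Transformed code:
def bump(buf, count, r):
    print(r)
    if 38 >= 38 and 38 < buf:
        return count
    else:
        count -= 0 + 11
    count = 19 <= 0
    emit(buf)
    count = (count < 26) * (0 * buf)
    for base in buf:
        buf -= 35
        if r != 6:
            break
    count = count[35] // (buf > r)
    return count

if r != 6:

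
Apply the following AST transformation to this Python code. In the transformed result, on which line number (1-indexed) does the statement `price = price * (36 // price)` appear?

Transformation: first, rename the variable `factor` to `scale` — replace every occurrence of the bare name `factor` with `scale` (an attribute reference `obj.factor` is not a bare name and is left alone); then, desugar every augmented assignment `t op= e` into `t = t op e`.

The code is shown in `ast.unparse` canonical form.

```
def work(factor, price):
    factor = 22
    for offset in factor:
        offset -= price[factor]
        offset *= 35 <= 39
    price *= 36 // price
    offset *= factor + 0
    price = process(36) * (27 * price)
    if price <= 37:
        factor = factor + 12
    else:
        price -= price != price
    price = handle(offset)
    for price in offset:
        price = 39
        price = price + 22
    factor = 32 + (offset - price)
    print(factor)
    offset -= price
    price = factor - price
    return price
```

Transformed code:
def work(scale, price):
    scale = 22
    for offset in scale:
        offset = offset - price[scale]
        offset = offset * (35 <= 39)
    price = price * (36 // price)
    offset = offset * (scale + 0)
    price = process(36) * (27 * price)
    if price <= 37:
        scale = scale + 12
    else:
        price = price - (price != price)
    price = handle(offset)
    for price in offset:
        price = 39
        price = price + 22
    scale = 32 + (offset - price)
    print(scale)
    offset = offset - price
    price = scale - price
    return price

6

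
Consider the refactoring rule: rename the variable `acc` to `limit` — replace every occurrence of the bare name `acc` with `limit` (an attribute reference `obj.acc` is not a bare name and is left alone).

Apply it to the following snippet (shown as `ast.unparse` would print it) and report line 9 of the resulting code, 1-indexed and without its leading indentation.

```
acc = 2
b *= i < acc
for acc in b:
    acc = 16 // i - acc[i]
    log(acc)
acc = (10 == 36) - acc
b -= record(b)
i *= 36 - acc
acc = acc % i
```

Transformed code:
limit = 2
b *= i < limit
for limit in b:
    limit = 16 // i - limit[i]
    log(limit)
limit = (10 == 36) - limit
b -= record(b)
i *= 36 - limit
limit = limit % i

limit = limit % i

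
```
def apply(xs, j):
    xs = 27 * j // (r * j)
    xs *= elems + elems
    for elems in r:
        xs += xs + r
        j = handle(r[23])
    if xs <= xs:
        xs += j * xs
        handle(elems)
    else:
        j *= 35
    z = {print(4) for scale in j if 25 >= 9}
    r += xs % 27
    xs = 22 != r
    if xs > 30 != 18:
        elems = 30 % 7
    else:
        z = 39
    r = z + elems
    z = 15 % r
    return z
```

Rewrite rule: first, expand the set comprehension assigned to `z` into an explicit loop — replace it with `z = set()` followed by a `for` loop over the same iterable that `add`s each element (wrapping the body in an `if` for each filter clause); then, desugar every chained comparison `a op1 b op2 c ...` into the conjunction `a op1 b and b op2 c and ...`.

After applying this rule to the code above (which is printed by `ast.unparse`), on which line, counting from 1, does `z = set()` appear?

Transformed code:
def apply(xs, j):
    xs = 27 * j // (r * j)
    xs *= elems + elems
    for elems in r:
        xs += xs + r
        j = handle(r[23])
    if xs <= xs:
        xs += j * xs
        handle(elems)
    else:
        j *= 35
    z = set()
    for scale in j:
        if 25 >= 9:
            z.add(print(4))
    r += xs % 27
    xs = 22 != r
    if xs > 30 and 30 != 18:
        elems = 30 % 7
    else:
        z = 39
    r = z + elems
    z = 15 % r
    return z

12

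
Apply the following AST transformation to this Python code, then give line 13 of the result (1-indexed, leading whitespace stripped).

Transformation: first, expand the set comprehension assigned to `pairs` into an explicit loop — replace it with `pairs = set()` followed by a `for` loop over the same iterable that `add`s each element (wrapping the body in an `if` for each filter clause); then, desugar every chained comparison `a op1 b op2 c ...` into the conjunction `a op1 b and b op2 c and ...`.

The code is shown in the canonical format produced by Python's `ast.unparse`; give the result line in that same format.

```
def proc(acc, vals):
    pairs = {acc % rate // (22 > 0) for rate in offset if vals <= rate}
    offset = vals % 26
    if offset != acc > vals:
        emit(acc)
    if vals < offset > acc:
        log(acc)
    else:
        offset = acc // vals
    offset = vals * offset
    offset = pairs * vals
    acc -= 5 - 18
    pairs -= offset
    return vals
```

Transformed code:
def proc(acc, vals):
    pairs = set()
    for rate in offset:
        if vals <= rate:
            pairs.add(acc % rate // (22 > 0))
    offset = vals % 26
    if offset != acc and acc > vals:
        emit(acc)
    if vals < offset and offset > acc:
        log(acc)
    else:
        offset = acc // vals
    offset = vals * offset
    offset = pairs * vals
    acc -= 5 - 18
    pairs -= offset
    return vals

offset = vals * offset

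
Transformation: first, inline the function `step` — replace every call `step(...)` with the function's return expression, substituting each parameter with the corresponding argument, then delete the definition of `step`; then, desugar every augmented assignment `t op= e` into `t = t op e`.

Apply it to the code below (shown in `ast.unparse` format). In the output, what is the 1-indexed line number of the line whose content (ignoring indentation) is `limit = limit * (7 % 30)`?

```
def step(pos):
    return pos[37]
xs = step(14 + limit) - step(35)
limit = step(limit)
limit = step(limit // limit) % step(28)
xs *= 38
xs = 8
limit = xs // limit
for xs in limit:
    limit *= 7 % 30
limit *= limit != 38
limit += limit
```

8

Transformed code:
xs = (14 + limit)[37] - 35[37]
limit = limit[37]
limit = (limit // limit)[37] % 28[37]
xs = xs * 38
xs = 8
limit = xs // limit
for xs in limit:
    limit = limit * (7 % 30)
limit = limit * (limit != 38)
limit = limit + limit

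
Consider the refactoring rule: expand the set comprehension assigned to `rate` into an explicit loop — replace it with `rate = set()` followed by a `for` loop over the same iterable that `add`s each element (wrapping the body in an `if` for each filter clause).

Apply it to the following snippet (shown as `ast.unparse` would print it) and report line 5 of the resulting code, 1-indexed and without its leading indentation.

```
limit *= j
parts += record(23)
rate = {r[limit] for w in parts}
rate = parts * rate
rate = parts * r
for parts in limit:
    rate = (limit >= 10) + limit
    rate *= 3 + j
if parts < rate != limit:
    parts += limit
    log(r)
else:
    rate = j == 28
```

Transformed code:
limit *= j
parts += record(23)
rate = set()
for w in parts:
    rate.add(r[limit])
rate = parts * rate
rate = parts * r
for parts in limit:
    rate = (limit >= 10) + limit
    rate *= 3 + j
if parts < rate != limit:
    parts += limit
    log(r)
else:
    rate = j == 28

rate.add(r[limit])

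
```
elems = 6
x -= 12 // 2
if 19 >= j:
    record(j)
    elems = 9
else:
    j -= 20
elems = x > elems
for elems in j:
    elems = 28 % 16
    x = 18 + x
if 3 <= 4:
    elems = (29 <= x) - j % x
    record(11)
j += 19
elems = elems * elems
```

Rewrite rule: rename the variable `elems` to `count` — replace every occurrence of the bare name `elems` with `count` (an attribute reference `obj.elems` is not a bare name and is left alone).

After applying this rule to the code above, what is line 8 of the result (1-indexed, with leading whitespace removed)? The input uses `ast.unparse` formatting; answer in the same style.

count = x > count

Transformed code:
count = 6
x -= 12 // 2
if 19 >= j:
    record(j)
    count = 9
else:
    j -= 20
count = x > count
for count in j:
    count = 28 % 16
    x = 18 + x
if 3 <= 4:
    count = (29 <= x) - j % x
    record(11)
j += 19
count = count * count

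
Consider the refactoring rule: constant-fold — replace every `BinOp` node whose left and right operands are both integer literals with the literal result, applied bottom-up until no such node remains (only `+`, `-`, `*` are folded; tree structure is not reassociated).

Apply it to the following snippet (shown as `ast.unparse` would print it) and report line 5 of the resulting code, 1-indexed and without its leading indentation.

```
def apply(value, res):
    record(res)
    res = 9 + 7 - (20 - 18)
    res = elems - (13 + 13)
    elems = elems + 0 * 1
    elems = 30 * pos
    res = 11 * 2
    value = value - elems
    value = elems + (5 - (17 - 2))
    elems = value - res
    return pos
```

elems = elems + 0

Transformed code:
def apply(value, res):
    record(res)
    res = 14
    res = elems - 26
    elems = elems + 0
    elems = 30 * pos
    res = 22
    value = value - elems
    value = elems + -10
    elems = value - res
    return pos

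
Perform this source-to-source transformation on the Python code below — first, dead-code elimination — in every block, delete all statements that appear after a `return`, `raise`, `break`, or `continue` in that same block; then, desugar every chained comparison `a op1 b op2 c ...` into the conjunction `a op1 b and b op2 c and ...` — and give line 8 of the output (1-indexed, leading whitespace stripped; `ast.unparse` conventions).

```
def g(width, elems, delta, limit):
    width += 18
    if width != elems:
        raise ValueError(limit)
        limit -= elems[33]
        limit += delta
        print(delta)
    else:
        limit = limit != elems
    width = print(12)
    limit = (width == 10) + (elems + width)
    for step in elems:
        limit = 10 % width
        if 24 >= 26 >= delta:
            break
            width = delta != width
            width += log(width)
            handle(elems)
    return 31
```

Transformed code:
def g(width, elems, delta, limit):
    width += 18
    if width != elems:
        raise ValueError(limit)
    else:
        limit = limit != elems
    width = print(12)
    limit = (width == 10) + (elems + width)
    for step in elems:
        limit = 10 % width
        if 24 >= 26 and 26 >= delta:
            break
    return 31

limit = (width == 10) + (elems + width)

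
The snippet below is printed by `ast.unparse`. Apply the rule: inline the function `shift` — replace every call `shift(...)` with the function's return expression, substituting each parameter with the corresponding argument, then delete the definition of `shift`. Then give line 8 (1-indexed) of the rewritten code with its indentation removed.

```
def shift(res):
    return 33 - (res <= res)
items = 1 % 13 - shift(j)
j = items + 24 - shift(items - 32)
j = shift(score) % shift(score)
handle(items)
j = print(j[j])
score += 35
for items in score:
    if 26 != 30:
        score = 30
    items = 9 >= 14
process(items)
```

Transformed code:
items = 1 % 13 - (33 - (j <= j))
j = items + 24 - (33 - (items - 32 <= items - 32))
j = (33 - (score <= score)) % (33 - (score <= score))
handle(items)
j = print(j[j])
score += 35
for items in score:
    if 26 != 30:
        score = 30
    items = 9 >= 14
process(items)

if 26 != 30:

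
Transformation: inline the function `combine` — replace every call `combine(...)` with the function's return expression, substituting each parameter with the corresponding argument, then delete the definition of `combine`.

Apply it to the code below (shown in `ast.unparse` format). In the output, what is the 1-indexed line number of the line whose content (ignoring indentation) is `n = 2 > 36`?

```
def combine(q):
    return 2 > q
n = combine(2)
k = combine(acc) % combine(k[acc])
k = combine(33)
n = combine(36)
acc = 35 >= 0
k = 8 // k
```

4

Transformed code:
n = 2 > 2
k = (2 > acc) % (2 > k[acc])
k = 2 > 33
n = 2 > 36
acc = 35 >= 0
k = 8 // k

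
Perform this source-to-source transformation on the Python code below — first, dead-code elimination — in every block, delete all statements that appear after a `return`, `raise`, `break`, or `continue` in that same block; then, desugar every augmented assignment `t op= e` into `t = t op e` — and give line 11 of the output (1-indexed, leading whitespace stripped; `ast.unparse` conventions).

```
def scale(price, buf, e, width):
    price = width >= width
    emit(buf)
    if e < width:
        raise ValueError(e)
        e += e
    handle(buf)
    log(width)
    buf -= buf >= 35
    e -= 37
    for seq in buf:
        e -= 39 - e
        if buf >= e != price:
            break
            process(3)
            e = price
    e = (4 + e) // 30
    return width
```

Transformed code:
def scale(price, buf, e, width):
    price = width >= width
    emit(buf)
    if e < width:
        raise ValueError(e)
    handle(buf)
    log(width)
    buf = buf - (buf >= 35)
    e = e - 37
    for seq in buf:
        e = e - (39 - e)
        if buf >= e != price:
            break
    e = (4 + e) // 30
    return width

e = e - (39 - e)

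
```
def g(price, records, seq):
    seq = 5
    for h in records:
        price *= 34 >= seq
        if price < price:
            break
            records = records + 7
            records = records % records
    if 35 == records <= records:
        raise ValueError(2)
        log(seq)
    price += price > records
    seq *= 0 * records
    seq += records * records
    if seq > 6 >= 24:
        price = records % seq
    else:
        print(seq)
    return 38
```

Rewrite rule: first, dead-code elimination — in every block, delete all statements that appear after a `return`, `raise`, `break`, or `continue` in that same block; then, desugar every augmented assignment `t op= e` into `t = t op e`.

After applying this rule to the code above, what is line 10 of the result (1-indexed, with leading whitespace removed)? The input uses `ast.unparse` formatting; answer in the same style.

Transformed code:
def g(price, records, seq):
    seq = 5
    for h in records:
        price = price * (34 >= seq)
        if price < price:
            break
    if 35 == records <= records:
        raise ValueError(2)
    price = price + (price > records)
    seq = seq * (0 * records)
    seq = seq + records * records
    if seq > 6 >= 24:
        price = records % seq
    else:
        print(seq)
    return 38

seq = seq * (0 * records)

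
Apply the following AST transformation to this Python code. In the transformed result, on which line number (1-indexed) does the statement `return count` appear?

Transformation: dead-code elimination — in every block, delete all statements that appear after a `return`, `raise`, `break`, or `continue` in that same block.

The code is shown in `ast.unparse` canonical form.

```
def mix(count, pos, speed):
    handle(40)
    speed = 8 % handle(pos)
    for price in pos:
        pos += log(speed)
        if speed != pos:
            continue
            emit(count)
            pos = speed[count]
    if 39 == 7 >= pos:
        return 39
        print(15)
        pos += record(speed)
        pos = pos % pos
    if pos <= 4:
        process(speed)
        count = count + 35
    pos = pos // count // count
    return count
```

Transformed code:
def mix(count, pos, speed):
    handle(40)
    speed = 8 % handle(pos)
    for price in pos:
        pos += log(speed)
        if speed != pos:
            continue
    if 39 == 7 >= pos:
        return 39
    if pos <= 4:
        process(speed)
        count = count + 35
    pos = pos // count // count
    return count

14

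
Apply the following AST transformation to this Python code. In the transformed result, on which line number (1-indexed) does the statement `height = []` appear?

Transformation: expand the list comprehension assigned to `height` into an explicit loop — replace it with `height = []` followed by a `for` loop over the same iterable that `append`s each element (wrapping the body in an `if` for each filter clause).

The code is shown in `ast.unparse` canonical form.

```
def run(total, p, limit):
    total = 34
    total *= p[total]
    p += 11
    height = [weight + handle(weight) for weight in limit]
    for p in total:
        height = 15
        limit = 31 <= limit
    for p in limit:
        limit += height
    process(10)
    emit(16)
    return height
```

5

Transformed code:
def run(total, p, limit):
    total = 34
    total *= p[total]
    p += 11
    height = []
    for weight in limit:
        height.append(weight + handle(weight))
    for p in total:
        height = 15
        limit = 31 <= limit
    for p in limit:
        limit += height
    process(10)
    emit(16)
    return height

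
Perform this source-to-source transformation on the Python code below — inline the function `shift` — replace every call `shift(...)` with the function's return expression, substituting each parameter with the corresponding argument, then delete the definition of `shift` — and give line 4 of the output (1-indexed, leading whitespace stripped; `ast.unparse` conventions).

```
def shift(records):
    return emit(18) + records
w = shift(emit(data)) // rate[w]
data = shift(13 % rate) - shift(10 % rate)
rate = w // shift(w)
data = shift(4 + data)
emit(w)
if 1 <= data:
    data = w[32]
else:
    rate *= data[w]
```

Transformed code:
w = (emit(18) + emit(data)) // rate[w]
data = emit(18) + 13 % rate - (emit(18) + 10 % rate)
rate = w // (emit(18) + w)
data = emit(18) + (4 + data)
emit(w)
if 1 <= data:
    data = w[32]
else:
    rate *= data[w]

data = emit(18) + (4 + data)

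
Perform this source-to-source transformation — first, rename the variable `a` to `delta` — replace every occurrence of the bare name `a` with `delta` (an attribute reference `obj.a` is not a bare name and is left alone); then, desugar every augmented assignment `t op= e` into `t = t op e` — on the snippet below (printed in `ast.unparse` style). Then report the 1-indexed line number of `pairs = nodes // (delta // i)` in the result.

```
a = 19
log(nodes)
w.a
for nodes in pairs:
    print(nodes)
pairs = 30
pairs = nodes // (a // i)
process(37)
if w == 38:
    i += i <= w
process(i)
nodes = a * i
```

Transformed code:
delta = 19
log(nodes)
w.a
for nodes in pairs:
    print(nodes)
pairs = 30
pairs = nodes // (delta // i)
process(37)
if w == 38:
    i = i + (i <= w)
process(i)
nodes = delta * i

7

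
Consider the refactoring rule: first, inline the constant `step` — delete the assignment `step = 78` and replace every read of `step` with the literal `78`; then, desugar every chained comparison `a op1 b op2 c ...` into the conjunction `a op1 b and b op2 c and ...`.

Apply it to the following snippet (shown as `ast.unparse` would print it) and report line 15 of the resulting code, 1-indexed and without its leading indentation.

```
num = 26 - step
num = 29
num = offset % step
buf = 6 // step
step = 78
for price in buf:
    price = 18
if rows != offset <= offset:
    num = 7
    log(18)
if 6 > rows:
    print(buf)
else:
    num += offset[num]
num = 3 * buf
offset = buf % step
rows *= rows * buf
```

offset = buf % 78

Transformed code:
num = 26 - 78
num = 29
num = offset % 78
buf = 6 // 78
for price in buf:
    price = 18
if rows != offset and offset <= offset:
    num = 7
    log(18)
if 6 > rows:
    print(buf)
else:
    num += offset[num]
num = 3 * buf
offset = buf % 78
rows *= rows * buf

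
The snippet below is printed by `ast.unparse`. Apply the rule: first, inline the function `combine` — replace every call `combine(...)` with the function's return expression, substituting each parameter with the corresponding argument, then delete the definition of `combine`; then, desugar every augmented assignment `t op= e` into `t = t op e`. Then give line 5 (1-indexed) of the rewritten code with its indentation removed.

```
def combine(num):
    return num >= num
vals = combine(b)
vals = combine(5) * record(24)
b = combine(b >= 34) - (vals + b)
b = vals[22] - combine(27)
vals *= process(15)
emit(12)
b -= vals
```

Transformed code:
vals = b >= b
vals = (5 >= 5) * record(24)
b = ((b >= 34) >= (b >= 34)) - (vals + b)
b = vals[22] - (27 >= 27)
vals = vals * process(15)
emit(12)
b = b - vals

vals = vals * process(15)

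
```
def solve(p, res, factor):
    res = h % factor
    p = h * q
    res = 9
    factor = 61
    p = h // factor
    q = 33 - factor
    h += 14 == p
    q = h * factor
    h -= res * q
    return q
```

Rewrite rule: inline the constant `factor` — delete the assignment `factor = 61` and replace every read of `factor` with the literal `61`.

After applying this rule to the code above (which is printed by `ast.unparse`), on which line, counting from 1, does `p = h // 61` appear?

Transformed code:
def solve(p, res, factor):
    res = h % 61
    p = h * q
    res = 9
    p = h // 61
    q = 33 - 61
    h += 14 == p
    q = h * 61
    h -= res * q
    return q

5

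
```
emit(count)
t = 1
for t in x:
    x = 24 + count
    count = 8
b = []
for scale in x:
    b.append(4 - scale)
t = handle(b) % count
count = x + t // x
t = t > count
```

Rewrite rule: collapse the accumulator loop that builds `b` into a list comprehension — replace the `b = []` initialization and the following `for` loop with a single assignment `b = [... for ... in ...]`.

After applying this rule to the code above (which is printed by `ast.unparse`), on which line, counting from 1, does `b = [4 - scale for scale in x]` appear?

Transformed code:
emit(count)
t = 1
for t in x:
    x = 24 + count
    count = 8
b = [4 - scale for scale in x]
t = handle(b) % count
count = x + t // x
t = t > count

6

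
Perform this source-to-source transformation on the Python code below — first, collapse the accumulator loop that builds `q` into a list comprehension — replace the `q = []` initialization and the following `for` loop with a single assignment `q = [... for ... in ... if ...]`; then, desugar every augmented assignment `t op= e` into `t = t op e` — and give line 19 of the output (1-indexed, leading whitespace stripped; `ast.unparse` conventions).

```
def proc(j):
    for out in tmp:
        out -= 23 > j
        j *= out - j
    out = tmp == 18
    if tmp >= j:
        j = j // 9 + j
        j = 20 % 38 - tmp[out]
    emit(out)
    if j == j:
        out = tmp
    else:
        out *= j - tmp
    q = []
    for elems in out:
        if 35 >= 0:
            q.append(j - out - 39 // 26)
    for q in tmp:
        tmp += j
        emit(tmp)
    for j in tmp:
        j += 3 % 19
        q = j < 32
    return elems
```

j = j + 3 % 19

Transformed code:
def proc(j):
    for out in tmp:
        out = out - (23 > j)
        j = j * (out - j)
    out = tmp == 18
    if tmp >= j:
        j = j // 9 + j
        j = 20 % 38 - tmp[out]
    emit(out)
    if j == j:
        out = tmp
    else:
        out = out * (j - tmp)
    q = [j - out - 39 // 26 for elems in out if 35 >= 0]
    for q in tmp:
        tmp = tmp + j
        emit(tmp)
    for j in tmp:
        j = j + 3 % 19
        q = j < 32
    return elems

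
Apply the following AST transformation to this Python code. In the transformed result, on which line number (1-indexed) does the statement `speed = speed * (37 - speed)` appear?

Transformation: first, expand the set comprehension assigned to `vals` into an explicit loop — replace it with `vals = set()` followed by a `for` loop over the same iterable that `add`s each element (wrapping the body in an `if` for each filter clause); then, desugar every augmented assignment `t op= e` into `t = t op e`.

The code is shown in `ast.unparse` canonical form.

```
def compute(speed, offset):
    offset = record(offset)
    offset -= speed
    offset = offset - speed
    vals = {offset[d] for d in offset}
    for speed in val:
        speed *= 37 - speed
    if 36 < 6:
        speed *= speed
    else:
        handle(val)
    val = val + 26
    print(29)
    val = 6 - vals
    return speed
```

9

Transformed code:
def compute(speed, offset):
    offset = record(offset)
    offset = offset - speed
    offset = offset - speed
    vals = set()
    for d in offset:
        vals.add(offset[d])
    for speed in val:
        speed = speed * (37 - speed)
    if 36 < 6:
        speed = speed * speed
    else:
        handle(val)
    val = val + 26
    print(29)
    val = 6 - vals
    return speed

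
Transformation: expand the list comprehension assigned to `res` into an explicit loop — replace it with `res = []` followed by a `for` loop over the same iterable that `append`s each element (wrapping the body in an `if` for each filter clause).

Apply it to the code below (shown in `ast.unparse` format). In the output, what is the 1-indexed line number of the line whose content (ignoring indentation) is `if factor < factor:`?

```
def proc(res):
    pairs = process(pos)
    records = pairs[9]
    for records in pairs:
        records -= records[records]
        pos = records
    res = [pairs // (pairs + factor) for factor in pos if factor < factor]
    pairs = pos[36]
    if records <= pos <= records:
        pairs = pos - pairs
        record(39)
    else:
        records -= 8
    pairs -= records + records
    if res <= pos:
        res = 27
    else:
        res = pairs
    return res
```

Transformed code:
def proc(res):
    pairs = process(pos)
    records = pairs[9]
    for records in pairs:
        records -= records[records]
        pos = records
    res = []
    for factor in pos:
        if factor < factor:
            res.append(pairs // (pairs + factor))
    pairs = pos[36]
    if records <= pos <= records:
        pairs = pos - pairs
        record(39)
    else:
        records -= 8
    pairs -= records + records
    if res <= pos:
        res = 27
    else:
        res = pairs
    return res

9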